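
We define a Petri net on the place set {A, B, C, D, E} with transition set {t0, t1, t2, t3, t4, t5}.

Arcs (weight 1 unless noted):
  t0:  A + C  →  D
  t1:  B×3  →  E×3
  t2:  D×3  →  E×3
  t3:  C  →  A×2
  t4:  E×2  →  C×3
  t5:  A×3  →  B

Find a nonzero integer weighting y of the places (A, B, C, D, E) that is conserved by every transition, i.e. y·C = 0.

y = (A:1, B:3, C:2, D:3, E:3)

Incidence matrix C (rows=places, cols=transitions):
       t0   t1   t2   t3   t4   t5
    A  -1    0    0    2    0   -3
    B   0   -3    0    0    0    1
    C  -1    0    0   -1    3    0
    D   1    0   -3    0    0    0
    E   0    3    3    0   -2    0

Candidate y = [1, 3, 2, 3, 3]; check y·C column-wise:
  col t0: 1·-1 + 3·0 + 2·-1 + 3·1 + 3·0 = 0
  col t1: 1·0 + 3·-3 + 2·0 + 3·0 + 3·3 = 0
  col t2: 1·0 + 3·0 + 2·0 + 3·-3 + 3·3 = 0
  col t3: 1·2 + 3·0 + 2·-1 + 3·0 + 3·0 = 0
  col t4: 1·0 + 3·0 + 2·3 + 3·0 + 3·-2 = 0
  col t5: 1·-3 + 3·1 + 2·0 + 3·0 + 3·0 = 0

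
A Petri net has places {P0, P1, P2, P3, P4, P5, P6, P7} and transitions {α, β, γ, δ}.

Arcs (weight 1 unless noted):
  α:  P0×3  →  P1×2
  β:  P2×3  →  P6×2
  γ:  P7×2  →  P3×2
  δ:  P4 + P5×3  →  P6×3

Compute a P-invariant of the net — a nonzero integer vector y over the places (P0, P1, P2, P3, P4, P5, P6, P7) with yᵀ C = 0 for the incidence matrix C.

Incidence matrix C (rows=places, cols=transitions):
        α    β    γ    δ
   P0  -3    0    0    0
   P1   2    0    0    0
   P2   0   -3    0    0
   P3   0    0    2    0
   P4   0    0    0   -1
   P5   0    0    0   -3
   P6   0    2    0    3
   P7   0    0   -2    0

Candidate y = [2, 3, 0, 0, 0, 0, 0, 0]; check y·C column-wise:
  col α: 2·-3 + 3·2 = 0
  col β: 2·0 + 3·0 + 0·-3 + 0·2 = 0
  col γ: 2·0 + 3·0 + 0·2 + 0·-2 = 0
  col δ: 2·0 + 3·0 + 0·-1 + 0·-3 + 0·3 = 0

y = (P0:2, P1:3, P2:0, P3:0, P4:0, P5:0, P6:0, P7:0)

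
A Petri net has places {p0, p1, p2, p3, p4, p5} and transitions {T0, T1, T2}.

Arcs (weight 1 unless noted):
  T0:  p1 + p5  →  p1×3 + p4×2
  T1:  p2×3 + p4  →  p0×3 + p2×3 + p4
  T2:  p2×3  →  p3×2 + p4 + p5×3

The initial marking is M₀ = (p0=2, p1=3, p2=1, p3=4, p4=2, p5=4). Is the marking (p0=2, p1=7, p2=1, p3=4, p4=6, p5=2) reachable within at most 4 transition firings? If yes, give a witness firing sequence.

step 1: fire T0:  (p0=2, p1=3, p2=1, p3=4, p4=2, p5=4) → (p0=2, p1=5, p2=1, p3=4, p4=4, p5=3)
step 2: fire T0:  (p0=2, p1=5, p2=1, p3=4, p4=4, p5=3) → (p0=2, p1=7, p2=1, p3=4, p4=6, p5=2)

YES — reachable via ⟨T0, T0⟩ (2 firings)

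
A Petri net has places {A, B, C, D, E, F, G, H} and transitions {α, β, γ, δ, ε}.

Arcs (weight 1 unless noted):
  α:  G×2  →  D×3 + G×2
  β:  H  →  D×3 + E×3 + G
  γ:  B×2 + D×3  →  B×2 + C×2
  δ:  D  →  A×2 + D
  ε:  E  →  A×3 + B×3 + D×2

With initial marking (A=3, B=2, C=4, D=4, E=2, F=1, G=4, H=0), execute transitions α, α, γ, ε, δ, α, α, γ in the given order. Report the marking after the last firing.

(A=8, B=5, C=8, D=12, E=1, F=1, G=4, H=0)

step 1: fire α:  (A=3, B=2, C=4, D=4, E=2, F=1, G=4, H=0) → (A=3, B=2, C=4, D=7, E=2, F=1, G=4, H=0)
step 2: fire α:  (A=3, B=2, C=4, D=7, E=2, F=1, G=4, H=0) → (A=3, B=2, C=4, D=10, E=2, F=1, G=4, H=0)
step 3: fire γ:  (A=3, B=2, C=4, D=10, E=2, F=1, G=4, H=0) → (A=3, B=2, C=6, D=7, E=2, F=1, G=4, H=0)
step 4: fire ε:  (A=3, B=2, C=6, D=7, E=2, F=1, G=4, H=0) → (A=6, B=5, C=6, D=9, E=1, F=1, G=4, H=0)
step 5: fire δ:  (A=6, B=5, C=6, D=9, E=1, F=1, G=4, H=0) → (A=8, B=5, C=6, D=9, E=1, F=1, G=4, H=0)
step 6: fire α:  (A=8, B=5, C=6, D=9, E=1, F=1, G=4, H=0) → (A=8, B=5, C=6, D=12, E=1, F=1, G=4, H=0)
step 7: fire α:  (A=8, B=5, C=6, D=12, E=1, F=1, G=4, H=0) → (A=8, B=5, C=6, D=15, E=1, F=1, G=4, H=0)
step 8: fire γ:  (A=8, B=5, C=6, D=15, E=1, F=1, G=4, H=0) → (A=8, B=5, C=8, D=12, E=1, F=1, G=4, H=0)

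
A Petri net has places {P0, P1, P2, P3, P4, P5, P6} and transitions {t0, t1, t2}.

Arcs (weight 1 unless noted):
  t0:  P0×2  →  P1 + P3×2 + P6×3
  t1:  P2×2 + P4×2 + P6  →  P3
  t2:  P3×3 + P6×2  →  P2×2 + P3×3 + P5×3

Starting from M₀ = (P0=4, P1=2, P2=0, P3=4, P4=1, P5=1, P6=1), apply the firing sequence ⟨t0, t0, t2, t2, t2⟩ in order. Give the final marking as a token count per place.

(P0=0, P1=4, P2=6, P3=8, P4=1, P5=10, P6=1)

step 1: fire t0:  (P0=4, P1=2, P2=0, P3=4, P4=1, P5=1, P6=1) → (P0=2, P1=3, P2=0, P3=6, P4=1, P5=1, P6=4)
step 2: fire t0:  (P0=2, P1=3, P2=0, P3=6, P4=1, P5=1, P6=4) → (P0=0, P1=4, P2=0, P3=8, P4=1, P5=1, P6=7)
step 3: fire t2:  (P0=0, P1=4, P2=0, P3=8, P4=1, P5=1, P6=7) → (P0=0, P1=4, P2=2, P3=8, P4=1, P5=4, P6=5)
step 4: fire t2:  (P0=0, P1=4, P2=2, P3=8, P4=1, P5=4, P6=5) → (P0=0, P1=4, P2=4, P3=8, P4=1, P5=7, P6=3)
step 5: fire t2:  (P0=0, P1=4, P2=4, P3=8, P4=1, P5=7, P6=3) → (P0=0, P1=4, P2=6, P3=8, P4=1, P5=10, P6=1)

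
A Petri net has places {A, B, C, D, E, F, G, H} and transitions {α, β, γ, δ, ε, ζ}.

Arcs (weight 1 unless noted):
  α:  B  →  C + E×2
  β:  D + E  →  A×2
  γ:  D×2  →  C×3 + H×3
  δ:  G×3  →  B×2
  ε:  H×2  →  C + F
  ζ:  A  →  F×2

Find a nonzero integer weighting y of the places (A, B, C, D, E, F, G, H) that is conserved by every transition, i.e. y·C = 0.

y = (A:12, B:60, C:-6, D:-9, E:33, F:6, G:40, H:0)

Incidence matrix C (rows=places, cols=transitions):
        α    β    γ    δ    ε    ζ
    A   0    2    0    0    0   -1
    B  -1    0    0    2    0    0
    C   1    0    3    0    1    0
    D   0   -1   -2    0    0    0
    E   2   -1    0    0    0    0
    F   0    0    0    0    1    2
    G   0    0    0   -3    0    0
    H   0    0    3    0   -2    0

Candidate y = [12, 60, -6, -9, 33, 6, 40, 0]; check y·C column-wise:
  col α: 12·0 + 60·-1 + -6·1 + -9·0 + 33·2 + 6·0 + 40·0 = 0
  col β: 12·2 + 60·0 + -6·0 + -9·-1 + 33·-1 + 6·0 + 40·0 = 0
  col γ: 12·0 + 60·0 + -6·3 + -9·-2 + 33·0 + 6·0 + 40·0 + 0·3 = 0
  col δ: 12·0 + 60·2 + -6·0 + -9·0 + 33·0 + 6·0 + 40·-3 = 0
  col ε: 12·0 + 60·0 + -6·1 + -9·0 + 33·0 + 6·1 + 40·0 + 0·-2 = 0
  col ζ: 12·-1 + 60·0 + -6·0 + -9·0 + 33·0 + 6·2 + 40·0 = 0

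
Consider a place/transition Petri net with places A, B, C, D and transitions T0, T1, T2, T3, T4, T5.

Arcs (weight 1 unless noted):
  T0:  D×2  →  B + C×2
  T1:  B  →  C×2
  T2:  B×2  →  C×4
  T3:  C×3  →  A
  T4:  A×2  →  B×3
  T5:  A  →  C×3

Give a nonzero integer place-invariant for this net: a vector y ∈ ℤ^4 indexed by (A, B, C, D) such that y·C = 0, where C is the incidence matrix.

Incidence matrix C (rows=places, cols=transitions):
       T0   T1   T2   T3   T4   T5
    A   0    0    0    1   -2   -1
    B   1   -1   -2    0    3    0
    C   2    2    4   -3    0    3
    D  -2    0    0    0    0    0

Candidate y = [3, 2, 1, 2]; check y·C column-wise:
  col T0: 3·0 + 2·1 + 1·2 + 2·-2 = 0
  col T1: 3·0 + 2·-1 + 1·2 + 2·0 = 0
  col T2: 3·0 + 2·-2 + 1·4 + 2·0 = 0
  col T3: 3·1 + 2·0 + 1·-3 + 2·0 = 0
  col T4: 3·-2 + 2·3 + 1·0 + 2·0 = 0
  col T5: 3·-1 + 2·0 + 1·3 + 2·0 = 0

y = (A:3, B:2, C:1, D:2)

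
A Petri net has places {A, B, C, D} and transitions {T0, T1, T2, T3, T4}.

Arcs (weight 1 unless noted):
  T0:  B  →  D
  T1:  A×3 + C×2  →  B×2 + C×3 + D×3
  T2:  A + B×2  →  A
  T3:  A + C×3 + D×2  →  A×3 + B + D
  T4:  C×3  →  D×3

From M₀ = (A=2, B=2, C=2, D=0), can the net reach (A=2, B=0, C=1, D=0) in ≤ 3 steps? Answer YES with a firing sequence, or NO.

NO — not reachable within 3 firings

depth 0: 1 marking
depth 1: 3 markings reached so far
depth 2: 4 markings reached so far
depth 3: 4 markings reached so far
(frontier empty at depth 3; search complete)
target is not among the 4 markings reachable within 3 steps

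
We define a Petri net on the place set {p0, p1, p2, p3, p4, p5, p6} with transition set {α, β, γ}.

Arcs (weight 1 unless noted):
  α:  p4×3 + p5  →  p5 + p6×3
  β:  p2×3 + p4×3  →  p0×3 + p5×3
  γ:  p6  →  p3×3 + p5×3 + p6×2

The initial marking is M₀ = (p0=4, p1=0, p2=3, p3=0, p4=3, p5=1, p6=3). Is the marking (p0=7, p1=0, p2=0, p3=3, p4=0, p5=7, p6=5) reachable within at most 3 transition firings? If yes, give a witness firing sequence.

depth 0: 1 marking
depth 1: 4 markings reached so far
depth 2: 7 markings reached so far
depth 3: 10 markings reached so far
target is not among the 10 markings reachable within 3 steps

NO — not reachable within 3 firings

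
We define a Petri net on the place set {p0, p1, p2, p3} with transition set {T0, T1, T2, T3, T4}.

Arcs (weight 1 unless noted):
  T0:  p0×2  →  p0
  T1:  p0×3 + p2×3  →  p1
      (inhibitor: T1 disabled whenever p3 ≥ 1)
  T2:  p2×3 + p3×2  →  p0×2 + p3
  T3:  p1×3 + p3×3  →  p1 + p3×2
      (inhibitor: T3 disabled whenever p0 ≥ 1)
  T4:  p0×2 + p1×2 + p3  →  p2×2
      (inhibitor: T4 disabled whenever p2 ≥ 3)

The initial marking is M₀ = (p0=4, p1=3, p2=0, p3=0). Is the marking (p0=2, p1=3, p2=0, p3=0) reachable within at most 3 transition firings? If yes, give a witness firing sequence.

YES — reachable via ⟨T0, T0⟩ (2 firings)

step 1: fire T0:  (p0=4, p1=3, p2=0, p3=0) → (p0=3, p1=3, p2=0, p3=0)
step 2: fire T0:  (p0=3, p1=3, p2=0, p3=0) → (p0=2, p1=3, p2=0, p3=0)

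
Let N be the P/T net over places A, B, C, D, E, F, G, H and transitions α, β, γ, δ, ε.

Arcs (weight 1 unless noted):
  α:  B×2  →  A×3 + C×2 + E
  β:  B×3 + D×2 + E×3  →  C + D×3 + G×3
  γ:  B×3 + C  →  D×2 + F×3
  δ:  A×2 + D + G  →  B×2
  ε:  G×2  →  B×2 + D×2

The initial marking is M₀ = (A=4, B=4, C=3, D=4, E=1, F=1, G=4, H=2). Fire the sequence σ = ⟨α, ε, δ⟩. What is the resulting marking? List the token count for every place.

(A=5, B=6, C=5, D=5, E=2, F=1, G=1, H=2)

step 1: fire α:  (A=4, B=4, C=3, D=4, E=1, F=1, G=4, H=2) → (A=7, B=2, C=5, D=4, E=2, F=1, G=4, H=2)
step 2: fire ε:  (A=7, B=2, C=5, D=4, E=2, F=1, G=4, H=2) → (A=7, B=4, C=5, D=6, E=2, F=1, G=2, H=2)
step 3: fire δ:  (A=7, B=4, C=5, D=6, E=2, F=1, G=2, H=2) → (A=5, B=6, C=5, D=5, E=2, F=1, G=1, H=2)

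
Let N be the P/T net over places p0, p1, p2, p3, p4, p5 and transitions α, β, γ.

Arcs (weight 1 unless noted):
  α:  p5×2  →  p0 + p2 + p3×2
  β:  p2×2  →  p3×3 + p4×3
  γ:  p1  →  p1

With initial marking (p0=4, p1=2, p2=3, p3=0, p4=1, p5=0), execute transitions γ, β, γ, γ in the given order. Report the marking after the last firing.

step 1: fire γ:  (p0=4, p1=2, p2=3, p3=0, p4=1, p5=0) → (p0=4, p1=2, p2=3, p3=0, p4=1, p5=0)
step 2: fire β:  (p0=4, p1=2, p2=3, p3=0, p4=1, p5=0) → (p0=4, p1=2, p2=1, p3=3, p4=4, p5=0)
step 3: fire γ:  (p0=4, p1=2, p2=1, p3=3, p4=4, p5=0) → (p0=4, p1=2, p2=1, p3=3, p4=4, p5=0)
step 4: fire γ:  (p0=4, p1=2, p2=1, p3=3, p4=4, p5=0) → (p0=4, p1=2, p2=1, p3=3, p4=4, p5=0)

(p0=4, p1=2, p2=1, p3=3, p4=4, p5=0)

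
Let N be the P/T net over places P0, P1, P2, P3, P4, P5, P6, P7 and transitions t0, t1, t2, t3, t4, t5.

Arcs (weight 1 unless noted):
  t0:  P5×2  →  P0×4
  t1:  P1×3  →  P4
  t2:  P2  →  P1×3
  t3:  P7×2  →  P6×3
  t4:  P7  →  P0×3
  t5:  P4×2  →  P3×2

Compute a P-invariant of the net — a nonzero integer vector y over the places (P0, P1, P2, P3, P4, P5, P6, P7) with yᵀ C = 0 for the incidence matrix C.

Incidence matrix C (rows=places, cols=transitions):
       t0   t1   t2   t3   t4   t5
   P0   4    0    0    0    3    0
   P1   0   -3    3    0    0    0
   P2   0    0   -1    0    0    0
   P3   0    0    0    0    0    2
   P4   0    1    0    0    0   -2
   P5  -2    0    0    0    0    0
   P6   0    0    0    3    0    0
   P7   0    0    0   -2   -1    0

Candidate y = [0, 1, 3, 3, 3, 0, 0, 0]; check y·C column-wise:
  col t0: 0·4 + 1·0 + 3·0 + 3·0 + 3·0 + 0·-2 = 0
  col t1: 1·-3 + 3·0 + 3·0 + 3·1 = 0
  col t2: 1·3 + 3·-1 + 3·0 + 3·0 = 0
  col t3: 1·0 + 3·0 + 3·0 + 3·0 + 0·3 + 0·-2 = 0
  col t4: 0·3 + 1·0 + 3·0 + 3·0 + 3·0 + 0·-1 = 0
  col t5: 1·0 + 3·0 + 3·2 + 3·-2 = 0

y = (P0:0, P1:1, P2:3, P3:3, P4:3, P5:0, P6:0, P7:0)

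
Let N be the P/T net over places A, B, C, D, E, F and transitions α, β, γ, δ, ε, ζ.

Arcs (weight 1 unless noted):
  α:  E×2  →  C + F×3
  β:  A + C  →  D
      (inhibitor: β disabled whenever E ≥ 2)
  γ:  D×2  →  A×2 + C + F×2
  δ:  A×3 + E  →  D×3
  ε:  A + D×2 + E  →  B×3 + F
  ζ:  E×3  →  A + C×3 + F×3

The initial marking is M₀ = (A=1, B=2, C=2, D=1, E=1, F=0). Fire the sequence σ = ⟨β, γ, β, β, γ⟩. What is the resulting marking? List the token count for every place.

(A=2, B=2, C=1, D=0, E=1, F=4)

step 1: fire β:  (A=1, B=2, C=2, D=1, E=1, F=0) → (A=0, B=2, C=1, D=2, E=1, F=0)
step 2: fire γ:  (A=0, B=2, C=1, D=2, E=1, F=0) → (A=2, B=2, C=2, D=0, E=1, F=2)
step 3: fire β:  (A=2, B=2, C=2, D=0, E=1, F=2) → (A=1, B=2, C=1, D=1, E=1, F=2)
step 4: fire β:  (A=1, B=2, C=1, D=1, E=1, F=2) → (A=0, B=2, C=0, D=2, E=1, F=2)
step 5: fire γ:  (A=0, B=2, C=0, D=2, E=1, F=2) → (A=2, B=2, C=1, D=0, E=1, F=4)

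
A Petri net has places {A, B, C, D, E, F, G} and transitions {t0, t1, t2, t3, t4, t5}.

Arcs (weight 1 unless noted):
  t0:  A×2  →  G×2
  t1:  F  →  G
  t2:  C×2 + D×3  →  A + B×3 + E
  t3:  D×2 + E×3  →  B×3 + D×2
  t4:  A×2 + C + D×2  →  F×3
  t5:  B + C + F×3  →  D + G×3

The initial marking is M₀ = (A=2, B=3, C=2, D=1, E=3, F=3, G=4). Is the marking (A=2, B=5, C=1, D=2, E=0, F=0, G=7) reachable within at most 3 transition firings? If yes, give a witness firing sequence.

YES — reachable via ⟨t5, t3⟩ (2 firings)

step 1: fire t5:  (A=2, B=3, C=2, D=1, E=3, F=3, G=4) → (A=2, B=2, C=1, D=2, E=3, F=0, G=7)
step 2: fire t3:  (A=2, B=2, C=1, D=2, E=3, F=0, G=7) → (A=2, B=5, C=1, D=2, E=0, F=0, G=7)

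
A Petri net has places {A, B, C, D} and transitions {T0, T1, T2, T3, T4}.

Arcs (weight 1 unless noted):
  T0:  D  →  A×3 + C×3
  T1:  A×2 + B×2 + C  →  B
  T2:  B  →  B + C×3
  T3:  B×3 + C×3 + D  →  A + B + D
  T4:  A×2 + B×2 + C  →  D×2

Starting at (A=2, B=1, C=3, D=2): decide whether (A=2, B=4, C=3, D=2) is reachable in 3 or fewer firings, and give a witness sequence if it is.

depth 0: 1 marking
depth 1: 3 markings reached so far
depth 2: 6 markings reached so far
depth 3: 9 markings reached so far
target is not among the 9 markings reachable within 3 steps

NO — not reachable within 3 firings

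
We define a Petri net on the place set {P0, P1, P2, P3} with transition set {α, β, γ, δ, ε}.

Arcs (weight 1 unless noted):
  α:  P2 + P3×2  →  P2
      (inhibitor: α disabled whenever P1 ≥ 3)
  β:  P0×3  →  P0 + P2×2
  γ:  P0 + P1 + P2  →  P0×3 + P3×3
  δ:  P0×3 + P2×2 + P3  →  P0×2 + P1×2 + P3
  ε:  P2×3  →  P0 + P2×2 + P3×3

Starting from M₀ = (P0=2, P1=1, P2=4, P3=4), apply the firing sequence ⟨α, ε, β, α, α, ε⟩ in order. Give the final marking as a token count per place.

step 1: fire α:  (P0=2, P1=1, P2=4, P3=4) → (P0=2, P1=1, P2=4, P3=2)
step 2: fire ε:  (P0=2, P1=1, P2=4, P3=2) → (P0=3, P1=1, P2=3, P3=5)
step 3: fire β:  (P0=3, P1=1, P2=3, P3=5) → (P0=1, P1=1, P2=5, P3=5)
step 4: fire α:  (P0=1, P1=1, P2=5, P3=5) → (P0=1, P1=1, P2=5, P3=3)
step 5: fire α:  (P0=1, P1=1, P2=5, P3=3) → (P0=1, P1=1, P2=5, P3=1)
step 6: fire ε:  (P0=1, P1=1, P2=5, P3=1) → (P0=2, P1=1, P2=4, P3=4)

(P0=2, P1=1, P2=4, P3=4)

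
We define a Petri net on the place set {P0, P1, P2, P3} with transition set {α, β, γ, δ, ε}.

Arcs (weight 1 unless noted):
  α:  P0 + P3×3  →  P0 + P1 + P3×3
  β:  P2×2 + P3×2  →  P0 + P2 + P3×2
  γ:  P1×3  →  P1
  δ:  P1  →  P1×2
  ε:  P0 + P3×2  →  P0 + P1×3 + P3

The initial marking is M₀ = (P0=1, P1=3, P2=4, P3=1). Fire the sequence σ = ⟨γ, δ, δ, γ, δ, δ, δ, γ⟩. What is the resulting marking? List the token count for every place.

(P0=1, P1=2, P2=4, P3=1)

step 1: fire γ:  (P0=1, P1=3, P2=4, P3=1) → (P0=1, P1=1, P2=4, P3=1)
step 2: fire δ:  (P0=1, P1=1, P2=4, P3=1) → (P0=1, P1=2, P2=4, P3=1)
step 3: fire δ:  (P0=1, P1=2, P2=4, P3=1) → (P0=1, P1=3, P2=4, P3=1)
step 4: fire γ:  (P0=1, P1=3, P2=4, P3=1) → (P0=1, P1=1, P2=4, P3=1)
step 5: fire δ:  (P0=1, P1=1, P2=4, P3=1) → (P0=1, P1=2, P2=4, P3=1)
step 6: fire δ:  (P0=1, P1=2, P2=4, P3=1) → (P0=1, P1=3, P2=4, P3=1)
step 7: fire δ:  (P0=1, P1=3, P2=4, P3=1) → (P0=1, P1=4, P2=4, P3=1)
step 8: fire γ:  (P0=1, P1=4, P2=4, P3=1) → (P0=1, P1=2, P2=4, P3=1)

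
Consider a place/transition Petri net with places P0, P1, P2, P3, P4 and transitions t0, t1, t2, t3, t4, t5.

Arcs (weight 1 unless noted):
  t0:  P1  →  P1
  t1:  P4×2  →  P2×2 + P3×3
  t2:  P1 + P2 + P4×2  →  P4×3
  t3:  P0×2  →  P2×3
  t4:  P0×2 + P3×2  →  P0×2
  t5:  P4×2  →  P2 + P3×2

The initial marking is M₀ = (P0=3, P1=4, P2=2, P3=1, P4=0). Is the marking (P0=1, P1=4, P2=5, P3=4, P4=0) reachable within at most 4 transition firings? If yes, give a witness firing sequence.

depth 0: 1 marking
depth 1: 2 markings reached so far
depth 2: 2 markings reached so far
(frontier empty at depth 2; search complete)
target is not among the 2 markings reachable within 4 steps

NO — not reachable within 4 firings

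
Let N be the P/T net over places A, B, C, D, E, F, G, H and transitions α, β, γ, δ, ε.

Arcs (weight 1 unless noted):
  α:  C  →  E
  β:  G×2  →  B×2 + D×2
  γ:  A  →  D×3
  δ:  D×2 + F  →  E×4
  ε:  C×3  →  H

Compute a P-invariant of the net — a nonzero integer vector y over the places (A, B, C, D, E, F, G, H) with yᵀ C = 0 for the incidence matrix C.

Incidence matrix C (rows=places, cols=transitions):
        α    β    γ    δ    ε
    A   0    0   -1    0    0
    B   0    2    0    0    0
    C  -1    0    0    0   -3
    D   0    2    3   -2    0
    E   1    0    0    4    0
    F   0    0    0   -1    0
    G   0   -2    0    0    0
    H   0    0    0    0    1

Candidate y = [3, -1, 0, 1, 0, -2, 0, 0]; check y·C column-wise:
  col α: 3·0 + -1·0 + 0·-1 + 1·0 + 0·1 + -2·0 = 0
  col β: 3·0 + -1·2 + 1·2 + -2·0 + 0·-2 = 0
  col γ: 3·-1 + -1·0 + 1·3 + -2·0 = 0
  col δ: 3·0 + -1·0 + 1·-2 + 0·4 + -2·-1 = 0
  col ε: 3·0 + -1·0 + 0·-3 + 1·0 + -2·0 + 0·1 = 0

y = (A:3, B:-1, C:0, D:1, E:0, F:-2, G:0, H:0)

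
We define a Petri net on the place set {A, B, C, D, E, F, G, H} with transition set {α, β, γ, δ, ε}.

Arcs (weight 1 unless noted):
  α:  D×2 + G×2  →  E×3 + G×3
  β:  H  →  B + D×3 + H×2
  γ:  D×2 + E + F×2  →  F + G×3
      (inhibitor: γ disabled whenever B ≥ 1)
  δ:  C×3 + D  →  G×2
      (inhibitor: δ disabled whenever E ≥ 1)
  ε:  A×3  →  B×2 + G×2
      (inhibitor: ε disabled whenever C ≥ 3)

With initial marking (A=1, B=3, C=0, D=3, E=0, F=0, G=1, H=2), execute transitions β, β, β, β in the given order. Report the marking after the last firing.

step 1: fire β:  (A=1, B=3, C=0, D=3, E=0, F=0, G=1, H=2) → (A=1, B=4, C=0, D=6, E=0, F=0, G=1, H=3)
step 2: fire β:  (A=1, B=4, C=0, D=6, E=0, F=0, G=1, H=3) → (A=1, B=5, C=0, D=9, E=0, F=0, G=1, H=4)
step 3: fire β:  (A=1, B=5, C=0, D=9, E=0, F=0, G=1, H=4) → (A=1, B=6, C=0, D=12, E=0, F=0, G=1, H=5)
step 4: fire β:  (A=1, B=6, C=0, D=12, E=0, F=0, G=1, H=5) → (A=1, B=7, C=0, D=15, E=0, F=0, G=1, H=6)

(A=1, B=7, C=0, D=15, E=0, F=0, G=1, H=6)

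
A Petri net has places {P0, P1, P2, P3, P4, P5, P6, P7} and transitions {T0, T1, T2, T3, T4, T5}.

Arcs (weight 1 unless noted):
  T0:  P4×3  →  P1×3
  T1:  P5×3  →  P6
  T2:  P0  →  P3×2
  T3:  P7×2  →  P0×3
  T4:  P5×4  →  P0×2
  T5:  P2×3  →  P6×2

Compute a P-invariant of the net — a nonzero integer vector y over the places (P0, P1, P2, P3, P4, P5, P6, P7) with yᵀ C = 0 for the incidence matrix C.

y = (P0:0, P1:1, P2:0, P3:0, P4:1, P5:0, P6:0, P7:0)

Incidence matrix C (rows=places, cols=transitions):
       T0   T1   T2   T3   T4   T5
   P0   0    0   -1    3    2    0
   P1   3    0    0    0    0    0
   P2   0    0    0    0    0   -3
   P3   0    0    2    0    0    0
   P4  -3    0    0    0    0    0
   P5   0   -3    0    0   -4    0
   P6   0    1    0    0    0    2
   P7   0    0    0   -2    0    0

Candidate y = [0, 1, 0, 0, 1, 0, 0, 0]; check y·C column-wise:
  col T0: 1·3 + 1·-3 = 0
  col T1: 1·0 + 1·0 + 0·-3 + 0·1 = 0
  col T2: 0·-1 + 1·0 + 0·2 + 1·0 = 0
  col T3: 0·3 + 1·0 + 1·0 + 0·-2 = 0
  col T4: 0·2 + 1·0 + 1·0 + 0·-4 = 0
  col T5: 1·0 + 0·-3 + 1·0 + 0·2 = 0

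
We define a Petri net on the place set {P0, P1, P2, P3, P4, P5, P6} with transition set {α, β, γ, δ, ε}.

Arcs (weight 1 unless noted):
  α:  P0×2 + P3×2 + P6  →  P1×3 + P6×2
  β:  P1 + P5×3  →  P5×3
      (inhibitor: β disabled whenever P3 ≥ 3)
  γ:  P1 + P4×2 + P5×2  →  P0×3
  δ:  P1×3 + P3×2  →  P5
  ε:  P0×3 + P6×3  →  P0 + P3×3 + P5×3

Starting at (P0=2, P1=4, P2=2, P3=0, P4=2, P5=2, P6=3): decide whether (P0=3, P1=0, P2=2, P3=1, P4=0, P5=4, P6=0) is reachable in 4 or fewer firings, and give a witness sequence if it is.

step 1: fire γ:  (P0=2, P1=4, P2=2, P3=0, P4=2, P5=2, P6=3) → (P0=5, P1=3, P2=2, P3=0, P4=0, P5=0, P6=3)
step 2: fire ε:  (P0=5, P1=3, P2=2, P3=0, P4=0, P5=0, P6=3) → (P0=3, P1=3, P2=2, P3=3, P4=0, P5=3, P6=0)
step 3: fire δ:  (P0=3, P1=3, P2=2, P3=3, P4=0, P5=3, P6=0) → (P0=3, P1=0, P2=2, P3=1, P4=0, P5=4, P6=0)

YES — reachable via ⟨γ, ε, δ⟩ (3 firings)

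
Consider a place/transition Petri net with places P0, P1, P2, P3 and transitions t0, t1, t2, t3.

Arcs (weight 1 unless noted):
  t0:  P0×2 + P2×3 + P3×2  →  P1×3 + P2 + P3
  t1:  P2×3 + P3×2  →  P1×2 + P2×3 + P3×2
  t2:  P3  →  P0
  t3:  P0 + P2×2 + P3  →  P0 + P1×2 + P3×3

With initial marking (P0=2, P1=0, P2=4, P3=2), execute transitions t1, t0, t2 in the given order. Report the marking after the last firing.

(P0=1, P1=5, P2=2, P3=0)

step 1: fire t1:  (P0=2, P1=0, P2=4, P3=2) → (P0=2, P1=2, P2=4, P3=2)
step 2: fire t0:  (P0=2, P1=2, P2=4, P3=2) → (P0=0, P1=5, P2=2, P3=1)
step 3: fire t2:  (P0=0, P1=5, P2=2, P3=1) → (P0=1, P1=5, P2=2, P3=0)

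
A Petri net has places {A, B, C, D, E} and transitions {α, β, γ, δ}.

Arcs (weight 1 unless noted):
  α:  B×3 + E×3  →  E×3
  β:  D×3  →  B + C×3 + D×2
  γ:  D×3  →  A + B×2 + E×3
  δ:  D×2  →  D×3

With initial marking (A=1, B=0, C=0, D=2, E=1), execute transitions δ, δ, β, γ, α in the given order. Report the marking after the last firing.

step 1: fire δ:  (A=1, B=0, C=0, D=2, E=1) → (A=1, B=0, C=0, D=3, E=1)
step 2: fire δ:  (A=1, B=0, C=0, D=3, E=1) → (A=1, B=0, C=0, D=4, E=1)
step 3: fire β:  (A=1, B=0, C=0, D=4, E=1) → (A=1, B=1, C=3, D=3, E=1)
step 4: fire γ:  (A=1, B=1, C=3, D=3, E=1) → (A=2, B=3, C=3, D=0, E=4)
step 5: fire α:  (A=2, B=3, C=3, D=0, E=4) → (A=2, B=0, C=3, D=0, E=4)

(A=2, B=0, C=3, D=0, E=4)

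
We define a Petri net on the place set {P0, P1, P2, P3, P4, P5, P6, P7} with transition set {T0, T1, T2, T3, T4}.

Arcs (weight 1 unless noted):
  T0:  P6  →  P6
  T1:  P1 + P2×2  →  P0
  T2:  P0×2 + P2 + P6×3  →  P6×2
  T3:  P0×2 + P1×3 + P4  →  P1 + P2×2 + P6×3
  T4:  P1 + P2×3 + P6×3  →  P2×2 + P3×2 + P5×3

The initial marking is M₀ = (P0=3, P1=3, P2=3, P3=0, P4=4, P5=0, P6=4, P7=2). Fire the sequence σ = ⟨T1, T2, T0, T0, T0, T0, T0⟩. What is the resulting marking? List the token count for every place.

step 1: fire T1:  (P0=3, P1=3, P2=3, P3=0, P4=4, P5=0, P6=4, P7=2) → (P0=4, P1=2, P2=1, P3=0, P4=4, P5=0, P6=4, P7=2)
step 2: fire T2:  (P0=4, P1=2, P2=1, P3=0, P4=4, P5=0, P6=4, P7=2) → (P0=2, P1=2, P2=0, P3=0, P4=4, P5=0, P6=3, P7=2)
step 3: fire T0:  (P0=2, P1=2, P2=0, P3=0, P4=4, P5=0, P6=3, P7=2) → (P0=2, P1=2, P2=0, P3=0, P4=4, P5=0, P6=3, P7=2)
step 4: fire T0:  (P0=2, P1=2, P2=0, P3=0, P4=4, P5=0, P6=3, P7=2) → (P0=2, P1=2, P2=0, P3=0, P4=4, P5=0, P6=3, P7=2)
step 5: fire T0:  (P0=2, P1=2, P2=0, P3=0, P4=4, P5=0, P6=3, P7=2) → (P0=2, P1=2, P2=0, P3=0, P4=4, P5=0, P6=3, P7=2)
step 6: fire T0:  (P0=2, P1=2, P2=0, P3=0, P4=4, P5=0, P6=3, P7=2) → (P0=2, P1=2, P2=0, P3=0, P4=4, P5=0, P6=3, P7=2)
step 7: fire T0:  (P0=2, P1=2, P2=0, P3=0, P4=4, P5=0, P6=3, P7=2) → (P0=2, P1=2, P2=0, P3=0, P4=4, P5=0, P6=3, P7=2)

(P0=2, P1=2, P2=0, P3=0, P4=4, P5=0, P6=3, P7=2)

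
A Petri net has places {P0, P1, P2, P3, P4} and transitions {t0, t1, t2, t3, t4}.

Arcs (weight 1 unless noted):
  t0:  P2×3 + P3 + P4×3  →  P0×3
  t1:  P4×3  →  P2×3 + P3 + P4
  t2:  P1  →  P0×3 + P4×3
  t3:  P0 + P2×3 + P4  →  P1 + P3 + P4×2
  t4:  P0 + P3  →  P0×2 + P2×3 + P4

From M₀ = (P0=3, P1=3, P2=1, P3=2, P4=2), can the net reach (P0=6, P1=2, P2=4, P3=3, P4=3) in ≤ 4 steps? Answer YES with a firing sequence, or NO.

YES — reachable via ⟨t2, t1⟩ (2 firings)

step 1: fire t2:  (P0=3, P1=3, P2=1, P3=2, P4=2) → (P0=6, P1=2, P2=1, P3=2, P4=5)
step 2: fire t1:  (P0=6, P1=2, P2=1, P3=2, P4=5) → (P0=6, P1=2, P2=4, P3=3, P4=3)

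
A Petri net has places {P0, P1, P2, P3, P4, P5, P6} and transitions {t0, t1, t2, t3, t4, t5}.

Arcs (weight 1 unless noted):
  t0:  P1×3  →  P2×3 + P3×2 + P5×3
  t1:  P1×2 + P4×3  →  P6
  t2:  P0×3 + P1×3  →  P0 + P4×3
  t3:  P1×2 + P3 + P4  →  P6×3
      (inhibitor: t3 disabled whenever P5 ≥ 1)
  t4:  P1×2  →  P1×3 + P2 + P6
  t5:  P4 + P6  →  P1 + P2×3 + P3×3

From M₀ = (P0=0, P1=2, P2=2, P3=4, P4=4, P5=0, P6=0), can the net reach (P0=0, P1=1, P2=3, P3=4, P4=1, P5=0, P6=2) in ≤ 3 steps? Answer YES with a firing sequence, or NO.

YES — reachable via ⟨t4, t1⟩ (2 firings)

step 1: fire t4:  (P0=0, P1=2, P2=2, P3=4, P4=4, P5=0, P6=0) → (P0=0, P1=3, P2=3, P3=4, P4=4, P5=0, P6=1)
step 2: fire t1:  (P0=0, P1=3, P2=3, P3=4, P4=4, P5=0, P6=1) → (P0=0, P1=1, P2=3, P3=4, P4=1, P5=0, P6=2)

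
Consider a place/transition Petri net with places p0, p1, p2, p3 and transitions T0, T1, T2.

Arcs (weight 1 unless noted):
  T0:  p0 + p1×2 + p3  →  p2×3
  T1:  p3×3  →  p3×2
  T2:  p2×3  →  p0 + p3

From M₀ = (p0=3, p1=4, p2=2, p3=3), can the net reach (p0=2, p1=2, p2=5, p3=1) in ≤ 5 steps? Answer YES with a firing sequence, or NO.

YES — reachable via ⟨T1, T0⟩ (2 firings)

step 1: fire T1:  (p0=3, p1=4, p2=2, p3=3) → (p0=3, p1=4, p2=2, p3=2)
step 2: fire T0:  (p0=3, p1=4, p2=2, p3=2) → (p0=2, p1=2, p2=5, p3=1)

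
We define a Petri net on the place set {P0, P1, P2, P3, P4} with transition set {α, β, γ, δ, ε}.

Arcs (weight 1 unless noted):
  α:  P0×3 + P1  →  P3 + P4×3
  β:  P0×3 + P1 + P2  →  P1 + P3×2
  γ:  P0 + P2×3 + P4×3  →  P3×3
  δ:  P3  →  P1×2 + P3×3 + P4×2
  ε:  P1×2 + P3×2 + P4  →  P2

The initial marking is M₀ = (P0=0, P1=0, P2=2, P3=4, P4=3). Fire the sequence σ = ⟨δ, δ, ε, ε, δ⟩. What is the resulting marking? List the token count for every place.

(P0=0, P1=2, P2=4, P3=6, P4=7)

step 1: fire δ:  (P0=0, P1=0, P2=2, P3=4, P4=3) → (P0=0, P1=2, P2=2, P3=6, P4=5)
step 2: fire δ:  (P0=0, P1=2, P2=2, P3=6, P4=5) → (P0=0, P1=4, P2=2, P3=8, P4=7)
step 3: fire ε:  (P0=0, P1=4, P2=2, P3=8, P4=7) → (P0=0, P1=2, P2=3, P3=6, P4=6)
step 4: fire ε:  (P0=0, P1=2, P2=3, P3=6, P4=6) → (P0=0, P1=0, P2=4, P3=4, P4=5)
step 5: fire δ:  (P0=0, P1=0, P2=4, P3=4, P4=5) → (P0=0, P1=2, P2=4, P3=6, P4=7)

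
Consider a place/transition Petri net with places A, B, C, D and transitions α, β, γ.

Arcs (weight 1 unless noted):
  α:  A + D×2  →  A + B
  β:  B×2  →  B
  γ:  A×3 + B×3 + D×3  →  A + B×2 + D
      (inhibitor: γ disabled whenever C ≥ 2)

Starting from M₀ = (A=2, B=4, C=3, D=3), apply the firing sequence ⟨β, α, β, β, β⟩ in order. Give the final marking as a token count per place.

(A=2, B=1, C=3, D=1)

step 1: fire β:  (A=2, B=4, C=3, D=3) → (A=2, B=3, C=3, D=3)
step 2: fire α:  (A=2, B=3, C=3, D=3) → (A=2, B=4, C=3, D=1)
step 3: fire β:  (A=2, B=4, C=3, D=1) → (A=2, B=3, C=3, D=1)
step 4: fire β:  (A=2, B=3, C=3, D=1) → (A=2, B=2, C=3, D=1)
step 5: fire β:  (A=2, B=2, C=3, D=1) → (A=2, B=1, C=3, D=1)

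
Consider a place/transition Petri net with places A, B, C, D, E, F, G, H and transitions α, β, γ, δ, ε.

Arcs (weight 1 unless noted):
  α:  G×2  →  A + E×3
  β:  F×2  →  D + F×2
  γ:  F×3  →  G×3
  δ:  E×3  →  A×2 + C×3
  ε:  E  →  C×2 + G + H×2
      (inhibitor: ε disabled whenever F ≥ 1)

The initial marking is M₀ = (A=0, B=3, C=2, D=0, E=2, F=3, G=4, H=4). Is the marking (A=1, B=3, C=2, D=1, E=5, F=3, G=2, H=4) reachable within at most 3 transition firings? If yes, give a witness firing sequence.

step 1: fire α:  (A=0, B=3, C=2, D=0, E=2, F=3, G=4, H=4) → (A=1, B=3, C=2, D=0, E=5, F=3, G=2, H=4)
step 2: fire β:  (A=1, B=3, C=2, D=0, E=5, F=3, G=2, H=4) → (A=1, B=3, C=2, D=1, E=5, F=3, G=2, H=4)

YES — reachable via ⟨α, β⟩ (2 firings)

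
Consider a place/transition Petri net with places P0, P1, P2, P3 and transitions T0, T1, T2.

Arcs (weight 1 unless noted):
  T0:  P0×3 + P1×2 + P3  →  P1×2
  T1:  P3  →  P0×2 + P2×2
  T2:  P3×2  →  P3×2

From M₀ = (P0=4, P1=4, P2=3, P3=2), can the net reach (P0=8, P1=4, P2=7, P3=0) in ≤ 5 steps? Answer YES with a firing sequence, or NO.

YES — reachable via ⟨T1, T1⟩ (2 firings)

step 1: fire T1:  (P0=4, P1=4, P2=3, P3=2) → (P0=6, P1=4, P2=5, P3=1)
step 2: fire T1:  (P0=6, P1=4, P2=5, P3=1) → (P0=8, P1=4, P2=7, P3=0)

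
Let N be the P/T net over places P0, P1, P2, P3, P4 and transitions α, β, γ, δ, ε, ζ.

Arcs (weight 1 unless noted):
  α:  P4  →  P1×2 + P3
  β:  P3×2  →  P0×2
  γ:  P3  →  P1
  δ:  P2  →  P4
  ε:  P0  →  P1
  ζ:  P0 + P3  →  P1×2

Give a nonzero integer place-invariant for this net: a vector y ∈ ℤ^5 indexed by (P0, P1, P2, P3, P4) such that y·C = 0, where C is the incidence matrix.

y = (P0:1, P1:1, P2:3, P3:1, P4:3)

Incidence matrix C (rows=places, cols=transitions):
        α    β    γ    δ    ε    ζ
   P0   0    2    0    0   -1   -1
   P1   2    0    1    0    1    2
   P2   0    0    0   -1    0    0
   P3   1   -2   -1    0    0   -1
   P4  -1    0    0    1    0    0

Candidate y = [1, 1, 3, 1, 3]; check y·C column-wise:
  col α: 1·0 + 1·2 + 3·0 + 1·1 + 3·-1 = 0
  col β: 1·2 + 1·0 + 3·0 + 1·-2 + 3·0 = 0
  col γ: 1·0 + 1·1 + 3·0 + 1·-1 + 3·0 = 0
  col δ: 1·0 + 1·0 + 3·-1 + 1·0 + 3·1 = 0
  col ε: 1·-1 + 1·1 + 3·0 + 1·0 + 3·0 = 0
  col ζ: 1·-1 + 1·2 + 3·0 + 1·-1 + 3·0 = 0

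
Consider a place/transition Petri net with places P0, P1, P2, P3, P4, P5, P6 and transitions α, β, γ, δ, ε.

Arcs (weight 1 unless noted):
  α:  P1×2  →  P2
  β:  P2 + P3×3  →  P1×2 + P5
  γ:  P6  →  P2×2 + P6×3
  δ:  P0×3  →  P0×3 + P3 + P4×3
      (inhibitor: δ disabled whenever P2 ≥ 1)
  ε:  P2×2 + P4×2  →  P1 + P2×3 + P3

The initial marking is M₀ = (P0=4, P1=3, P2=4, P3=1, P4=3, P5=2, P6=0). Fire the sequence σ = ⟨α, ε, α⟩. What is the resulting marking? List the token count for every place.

step 1: fire α:  (P0=4, P1=3, P2=4, P3=1, P4=3, P5=2, P6=0) → (P0=4, P1=1, P2=5, P3=1, P4=3, P5=2, P6=0)
step 2: fire ε:  (P0=4, P1=1, P2=5, P3=1, P4=3, P5=2, P6=0) → (P0=4, P1=2, P2=6, P3=2, P4=1, P5=2, P6=0)
step 3: fire α:  (P0=4, P1=2, P2=6, P3=2, P4=1, P5=2, P6=0) → (P0=4, P1=0, P2=7, P3=2, P4=1, P5=2, P6=0)

(P0=4, P1=0, P2=7, P3=2, P4=1, P5=2, P6=0)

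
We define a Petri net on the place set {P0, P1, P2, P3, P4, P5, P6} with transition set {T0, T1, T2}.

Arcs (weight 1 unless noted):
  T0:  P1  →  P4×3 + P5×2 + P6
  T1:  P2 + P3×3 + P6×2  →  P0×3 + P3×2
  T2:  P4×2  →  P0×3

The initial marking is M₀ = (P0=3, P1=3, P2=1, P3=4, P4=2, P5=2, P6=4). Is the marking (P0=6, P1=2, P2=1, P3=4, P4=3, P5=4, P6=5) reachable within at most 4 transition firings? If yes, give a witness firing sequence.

YES — reachable via ⟨T0, T2⟩ (2 firings)

step 1: fire T0:  (P0=3, P1=3, P2=1, P3=4, P4=2, P5=2, P6=4) → (P0=3, P1=2, P2=1, P3=4, P4=5, P5=4, P6=5)
step 2: fire T2:  (P0=3, P1=2, P2=1, P3=4, P4=5, P5=4, P6=5) → (P0=6, P1=2, P2=1, P3=4, P4=3, P5=4, P6=5)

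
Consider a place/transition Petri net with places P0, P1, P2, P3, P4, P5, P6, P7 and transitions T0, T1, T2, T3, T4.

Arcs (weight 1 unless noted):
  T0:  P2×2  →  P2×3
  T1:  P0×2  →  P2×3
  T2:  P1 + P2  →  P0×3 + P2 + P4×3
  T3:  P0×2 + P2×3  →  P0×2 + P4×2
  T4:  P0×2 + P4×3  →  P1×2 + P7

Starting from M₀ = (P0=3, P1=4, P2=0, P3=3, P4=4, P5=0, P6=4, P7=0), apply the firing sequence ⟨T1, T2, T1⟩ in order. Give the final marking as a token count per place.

(P0=2, P1=3, P2=6, P3=3, P4=7, P5=0, P6=4, P7=0)

step 1: fire T1:  (P0=3, P1=4, P2=0, P3=3, P4=4, P5=0, P6=4, P7=0) → (P0=1, P1=4, P2=3, P3=3, P4=4, P5=0, P6=4, P7=0)
step 2: fire T2:  (P0=1, P1=4, P2=3, P3=3, P4=4, P5=0, P6=4, P7=0) → (P0=4, P1=3, P2=3, P3=3, P4=7, P5=0, P6=4, P7=0)
step 3: fire T1:  (P0=4, P1=3, P2=3, P3=3, P4=7, P5=0, P6=4, P7=0) → (P0=2, P1=3, P2=6, P3=3, P4=7, P5=0, P6=4, P7=0)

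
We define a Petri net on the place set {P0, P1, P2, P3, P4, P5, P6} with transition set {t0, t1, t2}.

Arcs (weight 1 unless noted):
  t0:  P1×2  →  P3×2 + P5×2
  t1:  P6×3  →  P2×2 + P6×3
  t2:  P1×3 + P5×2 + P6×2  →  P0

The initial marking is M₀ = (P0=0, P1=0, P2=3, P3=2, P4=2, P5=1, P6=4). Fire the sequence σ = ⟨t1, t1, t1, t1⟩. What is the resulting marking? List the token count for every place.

(P0=0, P1=0, P2=11, P3=2, P4=2, P5=1, P6=4)

step 1: fire t1:  (P0=0, P1=0, P2=3, P3=2, P4=2, P5=1, P6=4) → (P0=0, P1=0, P2=5, P3=2, P4=2, P5=1, P6=4)
step 2: fire t1:  (P0=0, P1=0, P2=5, P3=2, P4=2, P5=1, P6=4) → (P0=0, P1=0, P2=7, P3=2, P4=2, P5=1, P6=4)
step 3: fire t1:  (P0=0, P1=0, P2=7, P3=2, P4=2, P5=1, P6=4) → (P0=0, P1=0, P2=9, P3=2, P4=2, P5=1, P6=4)
step 4: fire t1:  (P0=0, P1=0, P2=9, P3=2, P4=2, P5=1, P6=4) → (P0=0, P1=0, P2=11, P3=2, P4=2, P5=1, P6=4)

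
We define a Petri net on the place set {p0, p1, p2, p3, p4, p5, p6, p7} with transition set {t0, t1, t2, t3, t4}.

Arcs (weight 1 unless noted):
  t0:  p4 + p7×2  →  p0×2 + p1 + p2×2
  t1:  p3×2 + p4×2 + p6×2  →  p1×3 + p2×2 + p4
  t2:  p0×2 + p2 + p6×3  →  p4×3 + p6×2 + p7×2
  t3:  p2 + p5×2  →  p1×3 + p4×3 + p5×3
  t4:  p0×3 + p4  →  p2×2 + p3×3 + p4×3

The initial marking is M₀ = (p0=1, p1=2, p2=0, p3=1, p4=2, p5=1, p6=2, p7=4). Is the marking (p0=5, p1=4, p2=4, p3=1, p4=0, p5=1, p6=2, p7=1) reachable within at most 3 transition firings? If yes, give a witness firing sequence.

depth 0: 1 marking
depth 1: 2 markings reached so far
depth 2: 4 markings reached so far
depth 3: 6 markings reached so far
target is not among the 6 markings reachable within 3 steps

NO — not reachable within 3 firings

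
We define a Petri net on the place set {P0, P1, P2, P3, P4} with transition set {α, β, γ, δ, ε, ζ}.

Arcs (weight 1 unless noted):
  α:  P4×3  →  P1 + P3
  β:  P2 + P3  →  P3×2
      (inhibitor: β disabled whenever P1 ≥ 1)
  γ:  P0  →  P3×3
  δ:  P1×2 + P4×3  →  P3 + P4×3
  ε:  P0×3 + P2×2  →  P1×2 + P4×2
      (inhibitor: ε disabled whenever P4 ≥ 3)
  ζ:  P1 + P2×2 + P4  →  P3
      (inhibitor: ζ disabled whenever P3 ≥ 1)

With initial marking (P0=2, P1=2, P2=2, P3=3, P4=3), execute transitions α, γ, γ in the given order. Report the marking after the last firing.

(P0=0, P1=3, P2=2, P3=10, P4=0)

step 1: fire α:  (P0=2, P1=2, P2=2, P3=3, P4=3) → (P0=2, P1=3, P2=2, P3=4, P4=0)
step 2: fire γ:  (P0=2, P1=3, P2=2, P3=4, P4=0) → (P0=1, P1=3, P2=2, P3=7, P4=0)
step 3: fire γ:  (P0=1, P1=3, P2=2, P3=7, P4=0) → (P0=0, P1=3, P2=2, P3=10, P4=0)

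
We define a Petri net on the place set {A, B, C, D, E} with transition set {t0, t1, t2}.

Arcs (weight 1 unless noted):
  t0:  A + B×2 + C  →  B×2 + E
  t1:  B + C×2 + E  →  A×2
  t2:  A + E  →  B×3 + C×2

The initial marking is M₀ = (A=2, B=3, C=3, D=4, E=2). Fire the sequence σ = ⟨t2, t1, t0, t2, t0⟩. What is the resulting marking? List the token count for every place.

(A=0, B=8, C=3, D=4, E=1)

step 1: fire t2:  (A=2, B=3, C=3, D=4, E=2) → (A=1, B=6, C=5, D=4, E=1)
step 2: fire t1:  (A=1, B=6, C=5, D=4, E=1) → (A=3, B=5, C=3, D=4, E=0)
step 3: fire t0:  (A=3, B=5, C=3, D=4, E=0) → (A=2, B=5, C=2, D=4, E=1)
step 4: fire t2:  (A=2, B=5, C=2, D=4, E=1) → (A=1, B=8, C=4, D=4, E=0)
step 5: fire t0:  (A=1, B=8, C=4, D=4, E=0) → (A=0, B=8, C=3, D=4, E=1)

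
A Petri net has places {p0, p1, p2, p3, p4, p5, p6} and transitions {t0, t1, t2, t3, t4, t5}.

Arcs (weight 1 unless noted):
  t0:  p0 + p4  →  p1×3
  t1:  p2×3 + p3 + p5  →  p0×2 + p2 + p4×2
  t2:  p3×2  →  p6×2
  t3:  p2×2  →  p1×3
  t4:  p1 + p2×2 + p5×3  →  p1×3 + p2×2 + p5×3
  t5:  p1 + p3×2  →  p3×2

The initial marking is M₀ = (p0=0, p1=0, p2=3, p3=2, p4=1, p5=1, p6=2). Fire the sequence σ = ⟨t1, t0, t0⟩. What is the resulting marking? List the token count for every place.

(p0=0, p1=6, p2=1, p3=1, p4=1, p5=0, p6=2)

step 1: fire t1:  (p0=0, p1=0, p2=3, p3=2, p4=1, p5=1, p6=2) → (p0=2, p1=0, p2=1, p3=1, p4=3, p5=0, p6=2)
step 2: fire t0:  (p0=2, p1=0, p2=1, p3=1, p4=3, p5=0, p6=2) → (p0=1, p1=3, p2=1, p3=1, p4=2, p5=0, p6=2)
step 3: fire t0:  (p0=1, p1=3, p2=1, p3=1, p4=2, p5=0, p6=2) → (p0=0, p1=6, p2=1, p3=1, p4=1, p5=0, p6=2)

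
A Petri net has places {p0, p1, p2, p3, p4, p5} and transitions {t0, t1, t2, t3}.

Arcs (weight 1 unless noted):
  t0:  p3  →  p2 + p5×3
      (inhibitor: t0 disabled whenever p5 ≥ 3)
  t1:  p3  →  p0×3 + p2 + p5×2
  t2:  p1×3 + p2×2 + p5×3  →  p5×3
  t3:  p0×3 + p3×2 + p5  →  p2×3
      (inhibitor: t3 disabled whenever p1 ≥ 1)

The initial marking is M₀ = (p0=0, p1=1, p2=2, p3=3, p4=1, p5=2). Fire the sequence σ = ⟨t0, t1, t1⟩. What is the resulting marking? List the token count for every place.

(p0=6, p1=1, p2=5, p3=0, p4=1, p5=9)

step 1: fire t0:  (p0=0, p1=1, p2=2, p3=3, p4=1, p5=2) → (p0=0, p1=1, p2=3, p3=2, p4=1, p5=5)
step 2: fire t1:  (p0=0, p1=1, p2=3, p3=2, p4=1, p5=5) → (p0=3, p1=1, p2=4, p3=1, p4=1, p5=7)
step 3: fire t1:  (p0=3, p1=1, p2=4, p3=1, p4=1, p5=7) → (p0=6, p1=1, p2=5, p3=0, p4=1, p5=9)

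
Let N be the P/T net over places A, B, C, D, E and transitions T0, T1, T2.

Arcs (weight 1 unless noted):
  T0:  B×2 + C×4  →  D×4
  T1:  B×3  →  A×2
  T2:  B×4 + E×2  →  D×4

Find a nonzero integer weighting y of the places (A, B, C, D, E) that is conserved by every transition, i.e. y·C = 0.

y = (A:3, B:2, C:1, D:2, E:0)

Incidence matrix C (rows=places, cols=transitions):
       T0   T1   T2
    A   0    2    0
    B  -2   -3   -4
    C  -4    0    0
    D   4    0    4
    E   0    0   -2

Candidate y = [3, 2, 1, 2, 0]; check y·C column-wise:
  col T0: 3·0 + 2·-2 + 1·-4 + 2·4 = 0
  col T1: 3·2 + 2·-3 + 1·0 + 2·0 = 0
  col T2: 3·0 + 2·-4 + 1·0 + 2·4 + 0·-2 = 0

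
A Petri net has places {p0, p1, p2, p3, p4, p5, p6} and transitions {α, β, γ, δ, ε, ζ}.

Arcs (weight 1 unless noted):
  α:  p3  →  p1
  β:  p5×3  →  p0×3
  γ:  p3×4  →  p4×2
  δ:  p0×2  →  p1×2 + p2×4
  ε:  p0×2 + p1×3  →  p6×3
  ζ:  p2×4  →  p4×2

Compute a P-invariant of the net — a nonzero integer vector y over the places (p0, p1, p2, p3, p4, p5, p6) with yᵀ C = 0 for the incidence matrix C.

Incidence matrix C (rows=places, cols=transitions):
        α    β    γ    δ    ε    ζ
   p0   0    3    0   -2   -2    0
   p1   1    0    0    2   -3    0
   p2   0    0    0    4    0   -4
   p3  -1    0   -4    0    0    0
   p4   0    0    2    0    0    2
   p5   0   -3    0    0    0    0
   p6   0    0    0    0    3    0

Candidate y = [3, 1, 1, 1, 2, 3, 3]; check y·C column-wise:
  col α: 3·0 + 1·1 + 1·0 + 1·-1 + 2·0 + 3·0 + 3·0 = 0
  col β: 3·3 + 1·0 + 1·0 + 1·0 + 2·0 + 3·-3 + 3·0 = 0
  col γ: 3·0 + 1·0 + 1·0 + 1·-4 + 2·2 + 3·0 + 3·0 = 0
  col δ: 3·-2 + 1·2 + 1·4 + 1·0 + 2·0 + 3·0 + 3·0 = 0
  col ε: 3·-2 + 1·-3 + 1·0 + 1·0 + 2·0 + 3·0 + 3·3 = 0
  col ζ: 3·0 + 1·0 + 1·-4 + 1·0 + 2·2 + 3·0 + 3·0 = 0

y = (p0:3, p1:1, p2:1, p3:1, p4:2, p5:3, p6:3)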